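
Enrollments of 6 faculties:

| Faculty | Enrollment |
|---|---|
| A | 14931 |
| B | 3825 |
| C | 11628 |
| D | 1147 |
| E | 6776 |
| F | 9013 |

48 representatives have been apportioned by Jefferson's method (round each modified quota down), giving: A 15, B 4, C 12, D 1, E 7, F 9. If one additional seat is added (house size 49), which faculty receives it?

A

Priority for the next seat is population ÷ (current seats + 1).
Priorities: A 933.188, B 765.000, C 894.462, D 573.500, E 847.000, F 901.300.
Highest priority: A.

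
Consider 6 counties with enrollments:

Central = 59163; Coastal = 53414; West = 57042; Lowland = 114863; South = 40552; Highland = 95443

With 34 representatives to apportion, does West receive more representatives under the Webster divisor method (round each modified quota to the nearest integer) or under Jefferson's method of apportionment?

Webster

Webster: Central 5, Coastal 4, West 5, Lowland 9, South 3, Highland 8.
Jefferson: Central 5, Coastal 4, West 4, Lowland 10, South 3, Highland 8.
West gets 5 under Webster and 4 under Jefferson.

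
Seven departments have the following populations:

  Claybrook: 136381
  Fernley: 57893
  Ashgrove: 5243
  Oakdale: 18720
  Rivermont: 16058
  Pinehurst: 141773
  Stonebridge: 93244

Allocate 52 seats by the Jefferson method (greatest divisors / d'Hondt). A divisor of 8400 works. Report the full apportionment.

Claybrook: 16; Fernley: 6; Ashgrove: 0; Oakdale: 2; Rivermont: 1; Pinehurst: 16; Stonebridge: 11

With modified divisor 8400: modified quotas Claybrook 16.236, Fernley 6.892, Ashgrove 0.624, Oakdale 2.229, Rivermont 1.912, Pinehurst 16.878, Stonebridge 11.100.
Rounding down: Claybrook 16, Fernley 6, Ashgrove 0, Oakdale 2, Rivermont 1, Pinehurst 16, Stonebridge 11 (total 52).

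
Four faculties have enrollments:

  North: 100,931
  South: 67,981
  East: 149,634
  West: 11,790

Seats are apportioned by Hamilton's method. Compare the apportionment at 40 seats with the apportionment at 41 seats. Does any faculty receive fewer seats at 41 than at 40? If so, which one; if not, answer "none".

At 40 seats: North 12, South 8, East 18, West 2.
At 41 seats: North 13, South 8, East 19, West 1.
West drops from 2 to 1.

West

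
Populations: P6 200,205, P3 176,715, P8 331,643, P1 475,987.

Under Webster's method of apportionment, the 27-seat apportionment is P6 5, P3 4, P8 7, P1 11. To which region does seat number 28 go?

P8

Priority for the next seat is population ÷ (current seats + 0.5).
Priorities: P6 36400.909, P3 39270.000, P8 44219.067, P1 41390.174.
Highest priority: P8.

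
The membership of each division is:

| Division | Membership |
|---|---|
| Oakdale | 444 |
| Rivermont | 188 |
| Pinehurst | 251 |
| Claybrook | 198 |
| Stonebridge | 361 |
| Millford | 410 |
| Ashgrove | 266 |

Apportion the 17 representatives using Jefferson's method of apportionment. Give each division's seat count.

Standard divisor 2118/17 ≈ 124.588; standard quotas: Oakdale 3.564, Rivermont 1.509, Pinehurst 2.015, Claybrook 1.589, Stonebridge 2.898, Millford 3.291, Ashgrove 2.135.
Rounding down gives 3, 1, 2, 1, 2, 3, 2 = 14 seats, so the divisor must be adjusted.
With modified divisor 100: modified quotas Oakdale 4.440, Rivermont 1.880, Pinehurst 2.510, Claybrook 1.980, Stonebridge 3.610, Millford 4.100, Ashgrove 2.660.
Rounding down: Oakdale 4, Rivermont 1, Pinehurst 2, Claybrook 1, Stonebridge 3, Millford 4, Ashgrove 2 (total 17).

Oakdale 4; Rivermont 1; Pinehurst 2; Claybrook 1; Stonebridge 3; Millford 4; Ashgrove 2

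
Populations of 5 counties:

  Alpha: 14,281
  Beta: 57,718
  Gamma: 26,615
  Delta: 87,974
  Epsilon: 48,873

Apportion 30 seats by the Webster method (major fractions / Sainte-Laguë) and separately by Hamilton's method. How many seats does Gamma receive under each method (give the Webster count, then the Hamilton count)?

Webster: Alpha 2, Beta 8, Gamma 3, Delta 11, Epsilon 6.
Hamilton: Alpha 2, Beta 7, Gamma 4, Delta 11, Epsilon 6.
Gamma gets 3 under Webster and 4 under Hamilton.

3 and 4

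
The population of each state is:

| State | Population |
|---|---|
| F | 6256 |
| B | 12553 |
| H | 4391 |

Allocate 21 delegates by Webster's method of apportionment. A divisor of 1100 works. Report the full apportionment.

F: 6; B: 11; H: 4

With modified divisor 1100: modified quotas F 5.687, B 11.412, H 3.992.
Rounding to the nearest integer: F 6, B 11, H 4 (total 21).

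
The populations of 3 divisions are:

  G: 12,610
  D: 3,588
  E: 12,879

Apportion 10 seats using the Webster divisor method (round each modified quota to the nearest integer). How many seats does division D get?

1

Standard divisor 29077/10 ≈ 2907.7; standard quotas: G 4.337, D 1.234, E 4.429.
Rounding to the nearest integer gives 4, 1, 4 = 9 seats, so the divisor must be adjusted.
With modified divisor 2830: modified quotas G 4.456, D 1.268, E 4.551.
Rounding to the nearest integer: G 4, D 1, E 5 (total 10).
D receives 1.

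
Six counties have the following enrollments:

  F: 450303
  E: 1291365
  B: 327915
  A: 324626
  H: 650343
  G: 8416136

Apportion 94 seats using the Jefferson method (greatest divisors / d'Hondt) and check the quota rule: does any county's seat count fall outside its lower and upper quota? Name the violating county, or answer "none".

Standard quotas: F 3.693, E 10.592, B 2.690, A 2.663, H 5.334, G 69.029.
Jefferson allocation: F 3, E 11, B 2, A 2, H 5, G 71.
G has quota 69.029 (lower 69, upper 70) but receives 71 — outside the quota interval.

G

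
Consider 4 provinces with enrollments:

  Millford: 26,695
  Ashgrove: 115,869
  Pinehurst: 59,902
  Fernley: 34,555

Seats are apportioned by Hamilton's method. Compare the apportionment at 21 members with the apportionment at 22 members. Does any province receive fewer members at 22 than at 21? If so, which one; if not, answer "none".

Millford

At 21 seats: Millford 3, Ashgrove 10, Pinehurst 5, Fernley 3.
At 22 seats: Millford 2, Ashgrove 11, Pinehurst 6, Fernley 3.
Millford drops from 3 to 2.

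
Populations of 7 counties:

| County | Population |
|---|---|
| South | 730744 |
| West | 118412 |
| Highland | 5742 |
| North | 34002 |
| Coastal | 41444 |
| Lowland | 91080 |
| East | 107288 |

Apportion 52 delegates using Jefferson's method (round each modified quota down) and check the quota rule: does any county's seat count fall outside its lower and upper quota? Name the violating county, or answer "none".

South

Standard quotas: South 33.666, West 5.455, Highland 0.265, North 1.566, Coastal 1.909, Lowland 4.196, East 4.943.
Jefferson allocation: South 35, West 5, Highland 0, North 1, Coastal 2, Lowland 4, East 5.
South has quota 33.666 (lower 33, upper 34) but receives 35 — outside the quota interval.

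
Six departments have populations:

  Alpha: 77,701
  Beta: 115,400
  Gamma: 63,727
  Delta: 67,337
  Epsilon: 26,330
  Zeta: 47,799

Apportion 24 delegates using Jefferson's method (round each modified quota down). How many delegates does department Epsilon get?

Standard divisor 398294/24 ≈ 16595.583; standard quotas: Alpha 4.682, Beta 6.954, Gamma 3.840, Delta 4.058, Epsilon 1.587, Zeta 2.880.
Rounding down gives 4, 6, 3, 4, 1, 2 = 20 seats, so the divisor must be adjusted.
With modified divisor 15000: modified quotas Alpha 5.180, Beta 7.693, Gamma 4.248, Delta 4.489, Epsilon 1.755, Zeta 3.187.
Rounding down: Alpha 5, Beta 7, Gamma 4, Delta 4, Epsilon 1, Zeta 3 (total 24).
Epsilon receives 1.

1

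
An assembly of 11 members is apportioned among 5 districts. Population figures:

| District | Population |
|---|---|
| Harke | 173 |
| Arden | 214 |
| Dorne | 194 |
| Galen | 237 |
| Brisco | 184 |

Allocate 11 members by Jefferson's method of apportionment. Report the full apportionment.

Standard divisor 1002/11 ≈ 91.091; standard quotas: Harke 1.899, Arden 2.349, Dorne 2.130, Galen 2.602, Brisco 2.020.
Rounding down gives 1, 2, 2, 2, 2 = 9 seats, so the divisor must be adjusted.
With modified divisor 75: modified quotas Harke 2.307, Arden 2.853, Dorne 2.587, Galen 3.160, Brisco 2.453.
Rounding down: Harke 2, Arden 2, Dorne 2, Galen 3, Brisco 2 (total 11).

Harke: 2; Arden: 2; Dorne: 2; Galen: 3; Brisco: 2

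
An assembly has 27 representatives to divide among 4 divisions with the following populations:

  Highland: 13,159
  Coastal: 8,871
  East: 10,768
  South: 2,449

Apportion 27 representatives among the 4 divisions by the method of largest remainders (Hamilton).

Highland=10, Coastal=7, East=8, South=2

Total 35247; standard divisor 35247/27 ≈ 1305.444.
Standard quotas: Highland 10.0801, Coastal 6.7954, East 8.2485, South 1.8760.
Lower quotas: Highland 10, Coastal 6, East 8, South 1 (sum 25, leaving 2 seats).
Remainders in descending order: South 0.8760, Coastal 0.7954, East 0.2485, Highland 0.0801.
The surplus seats go to South, Coastal.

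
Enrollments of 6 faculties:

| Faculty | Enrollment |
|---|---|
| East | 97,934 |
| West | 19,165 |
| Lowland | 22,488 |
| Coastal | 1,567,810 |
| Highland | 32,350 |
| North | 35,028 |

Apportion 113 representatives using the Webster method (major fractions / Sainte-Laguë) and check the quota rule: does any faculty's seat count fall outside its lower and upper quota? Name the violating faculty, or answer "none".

Coastal

Standard quotas: East 6.235, West 1.220, Lowland 1.432, Coastal 99.823, Highland 2.060, North 2.230.
Webster allocation: East 6, West 1, Lowland 1, Coastal 101, Highland 2, North 2.
Coastal has quota 99.823 (lower 99, upper 100) but receives 101 — outside the quota interval.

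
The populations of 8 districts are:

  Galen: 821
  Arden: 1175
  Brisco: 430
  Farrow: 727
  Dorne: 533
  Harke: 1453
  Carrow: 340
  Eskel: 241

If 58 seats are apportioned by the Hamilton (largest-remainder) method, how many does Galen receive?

8

Total 5720; standard divisor 5720/58 ≈ 98.621.
Standard quotas: Galen 8.325, Arden 11.914, Brisco 4.360, Farrow 7.372, Dorne 5.405, Harke 14.733, Carrow 3.448, Eskel 2.444.
Lower quotas: Galen 8, Arden 11, Brisco 4, Farrow 7, Dorne 5, Harke 14, Carrow 3, Eskel 2 (sum 54, leaving 4 seats).
Remainders in descending order: Arden 0.914, Harke 0.733, Carrow 0.448, Eskel 0.444, Dorne 0.405, Farrow 0.372, Brisco 0.360, Galen 0.325.
The surplus seats go to Arden, Harke, Carrow, Eskel.
Galen receives 8.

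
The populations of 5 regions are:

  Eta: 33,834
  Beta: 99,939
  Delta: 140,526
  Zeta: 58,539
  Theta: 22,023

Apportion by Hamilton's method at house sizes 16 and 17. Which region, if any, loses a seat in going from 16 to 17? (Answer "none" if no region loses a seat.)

At 16 seats: Eta 2, Beta 4, Delta 6, Zeta 3, Theta 1.
At 17 seats: Eta 1, Beta 5, Delta 7, Zeta 3, Theta 1.
Eta drops from 2 to 1.

Eta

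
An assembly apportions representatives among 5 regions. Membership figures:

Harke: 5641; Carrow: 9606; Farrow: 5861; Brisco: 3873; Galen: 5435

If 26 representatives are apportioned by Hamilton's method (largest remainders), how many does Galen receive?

5

Total 30416; standard divisor 30416/26 ≈ 1169.846.
Standard quotas: Harke 4.8220, Carrow 8.2113, Farrow 5.0101, Brisco 3.3107, Galen 4.6459.
Lower quotas: Harke 4, Carrow 8, Farrow 5, Brisco 3, Galen 4 (sum 24, leaving 2 seats).
Remainders in descending order: Harke 0.8220, Galen 0.6459, Brisco 0.3107, Carrow 0.2113, Farrow 0.0101.
The surplus seats go to Harke, Galen.
Galen receives 5.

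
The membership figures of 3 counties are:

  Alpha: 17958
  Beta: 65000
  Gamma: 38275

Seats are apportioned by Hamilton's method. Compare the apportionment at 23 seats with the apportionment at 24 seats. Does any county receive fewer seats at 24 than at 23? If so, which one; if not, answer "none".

At 23 seats: Alpha 4, Beta 12, Gamma 7.
At 24 seats: Alpha 3, Beta 13, Gamma 8.
Alpha drops from 4 to 3.

Alpha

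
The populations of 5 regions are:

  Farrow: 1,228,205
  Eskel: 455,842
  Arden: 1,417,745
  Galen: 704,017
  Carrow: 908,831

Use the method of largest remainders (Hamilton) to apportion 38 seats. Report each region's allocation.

Farrow: 10; Eskel: 4; Arden: 11; Galen: 6; Carrow: 7

Standard divisor: 4714640 ÷ 38 ≈ 124069.474.
Standard quotas: Farrow 9.8993, Eskel 3.6741, Arden 11.4270, Galen 5.6744, Carrow 7.3252.
Lower quotas: Farrow 9, Eskel 3, Arden 11, Galen 5, Carrow 7 (sum 35, leaving 3 seats).
Remainders in descending order: Farrow 0.8993, Galen 0.6744, Eskel 0.6741, Arden 0.4270, Carrow 0.3252.
The surplus seats go to Farrow, Galen, Eskel.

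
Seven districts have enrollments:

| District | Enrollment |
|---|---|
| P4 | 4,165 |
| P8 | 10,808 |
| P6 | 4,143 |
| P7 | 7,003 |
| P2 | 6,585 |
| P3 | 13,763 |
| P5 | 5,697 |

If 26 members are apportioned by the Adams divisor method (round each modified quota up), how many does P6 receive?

2

Standard divisor 52164/26 ≈ 2006.308; standard quotas: P4 2.076, P8 5.387, P6 2.065, P7 3.490, P2 3.282, P3 6.860, P5 2.840.
Rounding up gives 3, 6, 3, 4, 4, 7, 3 = 30 seats, so the divisor must be adjusted.
With modified divisor 2240: modified quotas P4 1.859, P8 4.825, P6 1.850, P7 3.126, P2 2.940, P3 6.144, P5 2.543.
Rounding up: P4 2, P8 5, P6 2, P7 4, P2 3, P3 7, P5 3 (total 26).
P6 receives 2.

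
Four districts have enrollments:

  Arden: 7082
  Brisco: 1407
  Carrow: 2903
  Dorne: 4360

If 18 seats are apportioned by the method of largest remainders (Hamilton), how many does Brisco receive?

Total 15752; standard divisor 15752/18 ≈ 875.111.
Standard quotas: Arden 8.0927, Brisco 1.6078, Carrow 3.3173, Dorne 4.9822.
Lower quotas: Arden 8, Brisco 1, Carrow 3, Dorne 4 (sum 16, leaving 2 seats).
Remainders in descending order: Dorne 0.9822, Brisco 0.6078, Carrow 0.3173, Arden 0.0927.
The surplus seats go to Dorne, Brisco.
Brisco receives 2.

2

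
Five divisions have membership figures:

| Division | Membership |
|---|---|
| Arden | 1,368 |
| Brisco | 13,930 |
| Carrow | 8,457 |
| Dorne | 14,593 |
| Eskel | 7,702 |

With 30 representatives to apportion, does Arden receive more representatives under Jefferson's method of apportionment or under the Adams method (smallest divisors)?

Adams

Jefferson: Arden 0, Brisco 9, Carrow 6, Dorne 10, Eskel 5.
Adams: Arden 1, Brisco 9, Carrow 6, Dorne 9, Eskel 5.
Arden gets 0 under Jefferson and 1 under Adams.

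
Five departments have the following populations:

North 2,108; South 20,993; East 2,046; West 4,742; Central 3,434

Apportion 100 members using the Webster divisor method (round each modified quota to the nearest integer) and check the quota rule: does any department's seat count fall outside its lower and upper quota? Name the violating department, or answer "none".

Standard quotas: North 6.326, South 62.999, East 6.140, West 14.230, Central 10.305.
Webster allocation: North 6, South 64, East 6, West 14, Central 10.
South has quota 62.999 (lower 62, upper 63) but receives 64 — outside the quota interval.

South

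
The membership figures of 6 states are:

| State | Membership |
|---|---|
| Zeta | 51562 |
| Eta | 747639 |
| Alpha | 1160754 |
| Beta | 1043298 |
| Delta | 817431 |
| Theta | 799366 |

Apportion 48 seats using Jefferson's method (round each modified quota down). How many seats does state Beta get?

11

Standard divisor 4620050/48 ≈ 96251.042; standard quotas: Zeta 0.536, Eta 7.768, Alpha 12.060, Beta 10.839, Delta 8.493, Theta 8.305.
Rounding down gives 0, 7, 12, 10, 8, 8 = 45 seats, so the divisor must be adjusted.
With modified divisor 90100: modified quotas Zeta 0.572, Eta 8.298, Alpha 12.883, Beta 11.579, Delta 9.072, Theta 8.872.
Rounding down: Zeta 0, Eta 8, Alpha 12, Beta 11, Delta 9, Theta 8 (total 48).
Beta receives 11.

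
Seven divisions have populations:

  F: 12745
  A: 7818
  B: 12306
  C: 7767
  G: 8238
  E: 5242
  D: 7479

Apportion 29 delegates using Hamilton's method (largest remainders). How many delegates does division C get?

The standard divisor is 61595/29 ≈ 2123.966.
Standard quotas: F 6.0006, A 3.6809, B 5.7939, C 3.6568, G 3.8786, E 2.4680, D 3.5212.
Lower quotas: F 6, A 3, B 5, C 3, G 3, E 2, D 3 (sum 25, leaving 4 seats).
Remainders in descending order: G 0.8786, B 0.7939, A 0.6809, C 0.6568, D 0.5212, E 0.4680, F 0.0006.
Largest remainders: G, B, A, C receive the extra seats.
C receives 4.

4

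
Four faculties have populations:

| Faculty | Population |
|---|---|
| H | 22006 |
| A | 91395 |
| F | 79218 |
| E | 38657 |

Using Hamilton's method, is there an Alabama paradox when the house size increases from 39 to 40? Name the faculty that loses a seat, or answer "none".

At 39 seats: H 4, A 15, F 13, E 7.
At 40 seats: H 4, A 16, F 14, E 6.
E drops from 7 to 6.

E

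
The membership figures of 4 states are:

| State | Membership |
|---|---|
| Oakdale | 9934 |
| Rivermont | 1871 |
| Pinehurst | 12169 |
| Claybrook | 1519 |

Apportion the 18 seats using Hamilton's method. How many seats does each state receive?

Total 25493; standard divisor 25493/18 ≈ 1416.278.
Standard quotas: Oakdale 7.0142, Rivermont 1.3211, Pinehurst 8.5922, Claybrook 1.0725.
Lower quotas: Oakdale 7, Rivermont 1, Pinehurst 8, Claybrook 1 (sum 17, leaving 1 seat).
Remainders in descending order: Pinehurst 0.5922, Rivermont 0.3211, Claybrook 0.0725, Oakdale 0.0142.
Largest remainder: Pinehurst receives the extra seat.

Oakdale=7, Rivermont=1, Pinehurst=9, Claybrook=1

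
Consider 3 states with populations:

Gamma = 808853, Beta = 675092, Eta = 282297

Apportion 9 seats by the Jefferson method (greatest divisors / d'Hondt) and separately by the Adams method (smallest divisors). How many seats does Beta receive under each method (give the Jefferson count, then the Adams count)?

Jefferson: Gamma 4, Beta 4, Eta 1.
Adams: Gamma 4, Beta 3, Eta 2.
Beta gets 4 under Jefferson and 3 under Adams.

4 and 3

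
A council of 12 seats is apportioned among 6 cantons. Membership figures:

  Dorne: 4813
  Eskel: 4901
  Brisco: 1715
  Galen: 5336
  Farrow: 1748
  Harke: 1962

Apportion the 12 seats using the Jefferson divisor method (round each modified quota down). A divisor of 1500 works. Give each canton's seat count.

With modified divisor 1500: modified quotas Dorne 3.209, Eskel 3.267, Brisco 1.143, Galen 3.557, Farrow 1.165, Harke 1.308.
Rounding down: Dorne 3, Eskel 3, Brisco 1, Galen 3, Farrow 1, Harke 1 (total 12).

Dorne 3, Eskel 3, Brisco 1, Galen 3, Farrow 1, Harke 1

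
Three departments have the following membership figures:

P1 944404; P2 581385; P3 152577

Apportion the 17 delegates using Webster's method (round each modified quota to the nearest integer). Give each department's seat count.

P1 9; P2 6; P3 2

Standard divisor 1678366/17 ≈ 98727.412; standard quotas: P1 9.566, P2 5.889, P3 1.545.
Rounding to the nearest integer gives 10, 6, 2 = 18 seats, so the divisor must be adjusted.
With modified divisor 100103: modified quotas P1 9.434, P2 5.808, P3 1.524.
Rounding to the nearest integer: P1 9, P2 6, P3 2 (total 17).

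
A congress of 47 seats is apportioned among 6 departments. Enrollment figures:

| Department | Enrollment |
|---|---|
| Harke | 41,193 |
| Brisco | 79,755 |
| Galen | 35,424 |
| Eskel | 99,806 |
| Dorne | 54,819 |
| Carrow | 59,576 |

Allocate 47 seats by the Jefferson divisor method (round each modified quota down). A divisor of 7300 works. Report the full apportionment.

Harke 5, Brisco 10, Galen 4, Eskel 13, Dorne 7, Carrow 8

With modified divisor 7300: modified quotas Harke 5.643, Brisco 10.925, Galen 4.853, Eskel 13.672, Dorne 7.509, Carrow 8.161.
Rounding down: Harke 5, Brisco 10, Galen 4, Eskel 13, Dorne 7, Carrow 8 (total 47).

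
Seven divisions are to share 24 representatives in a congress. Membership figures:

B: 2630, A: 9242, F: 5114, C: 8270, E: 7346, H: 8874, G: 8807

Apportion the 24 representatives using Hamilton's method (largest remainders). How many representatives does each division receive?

B: 1; A: 4; F: 3; C: 4; E: 4; H: 4; G: 4

Total 50283; standard divisor 50283/24 ≈ 2095.125.
Standard quotas: B 1.2553, A 4.4112, F 2.4409, C 3.9473, E 3.5062, H 4.2355, G 4.2036.
Lower quotas: B 1, A 4, F 2, C 3, E 3, H 4, G 4 (sum 21, leaving 3 seats).
Remainders in descending order: C 0.9473, E 0.5062, F 0.4409, A 0.4112, B 0.2553, H 0.2355, G 0.2036.
The surplus seats go to C, E, F.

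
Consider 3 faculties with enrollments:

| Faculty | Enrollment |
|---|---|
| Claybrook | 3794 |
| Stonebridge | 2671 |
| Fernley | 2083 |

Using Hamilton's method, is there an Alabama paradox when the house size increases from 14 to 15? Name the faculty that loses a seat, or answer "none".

Fernley

At 14 seats: Claybrook 6, Stonebridge 4, Fernley 4.
At 15 seats: Claybrook 7, Stonebridge 5, Fernley 3.
Fernley drops from 4 to 3.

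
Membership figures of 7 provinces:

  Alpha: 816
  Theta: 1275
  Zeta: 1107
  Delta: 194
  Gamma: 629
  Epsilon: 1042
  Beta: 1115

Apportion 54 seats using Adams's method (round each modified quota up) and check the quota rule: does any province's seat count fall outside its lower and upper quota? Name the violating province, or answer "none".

Standard quotas: Alpha 7.132, Theta 11.144, Zeta 9.676, Delta 1.696, Gamma 5.498, Epsilon 9.108, Beta 9.746.
Adams allocation: Alpha 7, Theta 11, Zeta 9, Delta 2, Gamma 6, Epsilon 9, Beta 10.
Every allocation lies between the lower and upper quota.

none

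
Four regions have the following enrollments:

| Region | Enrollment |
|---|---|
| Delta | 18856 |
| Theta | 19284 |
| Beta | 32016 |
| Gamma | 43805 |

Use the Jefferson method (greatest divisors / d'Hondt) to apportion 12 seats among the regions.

Standard divisor 113961/12 ≈ 9496.75; standard quotas: Delta 1.986, Theta 2.031, Beta 3.371, Gamma 4.613.
Rounding down gives 1, 2, 3, 4 = 10 seats, so the divisor must be adjusted.
With modified divisor 8400: modified quotas Delta 2.245, Theta 2.296, Beta 3.811, Gamma 5.215.
Rounding down: Delta 2, Theta 2, Beta 3, Gamma 5 (total 12).

Delta 2, Theta 2, Beta 3, Gamma 5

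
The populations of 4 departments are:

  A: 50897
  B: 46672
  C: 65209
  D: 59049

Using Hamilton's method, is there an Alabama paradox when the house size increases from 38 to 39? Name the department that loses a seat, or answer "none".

At 38 seats: A 9, B 8, C 11, D 10.
At 39 seats: A 9, B 8, C 12, D 10.
No department's allocation decreased.

none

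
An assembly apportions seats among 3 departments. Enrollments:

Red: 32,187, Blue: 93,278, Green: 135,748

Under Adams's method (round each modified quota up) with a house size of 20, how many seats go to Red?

3

Standard divisor 261213/20 ≈ 13060.65; standard quotas: Red 2.464, Blue 7.142, Green 10.394.
Rounding up gives 3, 8, 11 = 22 seats, so the divisor must be adjusted.
With modified divisor 14300: modified quotas Red 2.251, Blue 6.523, Green 9.493.
Rounding up: Red 3, Blue 7, Green 10 (total 20).
Red receives 3.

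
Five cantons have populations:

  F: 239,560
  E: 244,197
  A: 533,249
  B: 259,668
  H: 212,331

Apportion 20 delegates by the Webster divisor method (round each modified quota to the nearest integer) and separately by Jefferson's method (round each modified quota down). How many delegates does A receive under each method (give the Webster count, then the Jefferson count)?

7 and 8

Webster: F 3, E 3, A 7, B 4, H 3.
Jefferson: F 3, E 3, A 8, B 3, H 3.
A gets 7 under Webster and 8 under Jefferson.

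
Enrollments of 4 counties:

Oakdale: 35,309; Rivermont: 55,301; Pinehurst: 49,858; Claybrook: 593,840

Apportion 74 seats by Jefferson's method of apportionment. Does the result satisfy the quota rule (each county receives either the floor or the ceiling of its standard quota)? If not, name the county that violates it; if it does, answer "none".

Claybrook

Standard quotas: Oakdale 3.558, Rivermont 5.573, Pinehurst 5.024, Claybrook 59.844.
Jefferson allocation: Oakdale 3, Rivermont 5, Pinehurst 5, Claybrook 61.
Claybrook has quota 59.844 (lower 59, upper 60) but receives 61 — outside the quota interval.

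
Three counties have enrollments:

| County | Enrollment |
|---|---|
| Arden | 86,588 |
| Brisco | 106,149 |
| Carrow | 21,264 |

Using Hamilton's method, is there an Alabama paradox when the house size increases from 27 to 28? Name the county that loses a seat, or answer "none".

At 27 seats: Arden 11, Brisco 13, Carrow 3.
At 28 seats: Arden 11, Brisco 14, Carrow 3.
No county's allocation decreased.

none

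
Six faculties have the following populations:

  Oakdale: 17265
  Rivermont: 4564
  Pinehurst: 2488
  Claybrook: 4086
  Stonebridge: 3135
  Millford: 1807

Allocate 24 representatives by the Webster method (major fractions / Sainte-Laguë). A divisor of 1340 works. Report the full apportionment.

With modified divisor 1340: modified quotas Oakdale 12.884, Rivermont 3.406, Pinehurst 1.857, Claybrook 3.049, Stonebridge 2.340, Millford 1.349.
Rounding to the nearest integer: Oakdale 13, Rivermont 3, Pinehurst 2, Claybrook 3, Stonebridge 2, Millford 1 (total 24).

Oakdale: 13, Rivermont: 3, Pinehurst: 2, Claybrook: 3, Stonebridge: 2, Millford: 1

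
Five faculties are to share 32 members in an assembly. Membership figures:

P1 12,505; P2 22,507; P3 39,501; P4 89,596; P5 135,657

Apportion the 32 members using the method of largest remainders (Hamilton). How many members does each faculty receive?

P1 1, P2 2, P3 4, P4 10, P5 15

Total 299766; standard divisor 299766/32 ≈ 9367.688.
Standard quotas: P1 1.3349, P2 2.4026, P3 4.2167, P4 9.5644, P5 14.4814.
Lower quotas: P1 1, P2 2, P3 4, P4 9, P5 14 (sum 30, leaving 2 seats).
Remainders in descending order: P4 0.5644, P5 0.4814, P2 0.4026, P1 0.3349, P3 0.2167.
The surplus seats go to P4, P5.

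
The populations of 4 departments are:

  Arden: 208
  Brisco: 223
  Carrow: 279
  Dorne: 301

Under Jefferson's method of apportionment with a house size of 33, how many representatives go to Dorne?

Standard divisor 1011/33 ≈ 30.636; standard quotas: Arden 6.789, Brisco 7.279, Carrow 9.107, Dorne 9.825.
Rounding down gives 6, 7, 9, 9 = 31 seats, so the divisor must be adjusted.
With modified divisor 29: modified quotas Arden 7.172, Brisco 7.690, Carrow 9.621, Dorne 10.379.
Rounding down: Arden 7, Brisco 7, Carrow 9, Dorne 10 (total 33).
Dorne receives 10.

10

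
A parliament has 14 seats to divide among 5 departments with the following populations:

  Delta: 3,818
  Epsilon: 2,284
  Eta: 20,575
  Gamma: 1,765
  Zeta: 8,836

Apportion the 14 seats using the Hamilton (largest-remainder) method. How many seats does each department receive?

The standard divisor is 37278/14 ≈ 2662.714.
Standard quotas: Delta 1.4339, Epsilon 0.8578, Eta 7.7271, Gamma 0.6629, Zeta 3.3184.
Lower quotas: Delta 1, Epsilon 0, Eta 7, Gamma 0, Zeta 3 (sum 11, leaving 3 seats).
Remainders in descending order: Epsilon 0.8578, Eta 0.7271, Gamma 0.6629, Delta 0.4339, Zeta 0.3184.
Largest remainders: Epsilon, Eta, Gamma receive the extra seats.

Delta: 1, Epsilon: 1, Eta: 8, Gamma: 1, Zeta: 3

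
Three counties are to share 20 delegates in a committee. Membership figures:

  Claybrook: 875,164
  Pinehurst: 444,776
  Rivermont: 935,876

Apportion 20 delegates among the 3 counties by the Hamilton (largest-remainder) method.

The standard divisor is 2255816/20 ≈ 112790.8.
Standard quotas: Claybrook 7.7592, Pinehurst 3.9434, Rivermont 8.2974.
Lower quotas: Claybrook 7, Pinehurst 3, Rivermont 8 (sum 18, leaving 2 seats).
Remainders in descending order: Pinehurst 0.9434, Claybrook 0.7592, Rivermont 0.2974.
Largest remainders: Pinehurst, Claybrook receive the extra seats.

Claybrook=8; Pinehurst=4; Rivermont=8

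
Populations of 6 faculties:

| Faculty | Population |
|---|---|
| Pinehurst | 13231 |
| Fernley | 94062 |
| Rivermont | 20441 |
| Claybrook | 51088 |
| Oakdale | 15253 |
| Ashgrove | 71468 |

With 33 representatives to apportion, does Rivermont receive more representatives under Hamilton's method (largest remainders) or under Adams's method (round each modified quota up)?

Hamilton: Pinehurst 2, Fernley 12, Rivermont 2, Claybrook 6, Oakdale 2, Ashgrove 9.
Adams: Pinehurst 2, Fernley 11, Rivermont 3, Claybrook 6, Oakdale 2, Ashgrove 9.
Rivermont gets 2 under Hamilton and 3 under Adams.

Adams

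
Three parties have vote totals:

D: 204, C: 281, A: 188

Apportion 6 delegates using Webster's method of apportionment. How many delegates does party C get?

2

Standard divisor 673/6 ≈ 112.167; standard quotas: D 1.819, C 2.505, A 1.676.
Rounding to the nearest integer gives 2, 3, 2 = 7 seats, so the divisor must be adjusted.
With modified divisor 120: modified quotas D 1.700, C 2.342, A 1.567.
Rounding to the nearest integer: D 2, C 2, A 2 (total 6).
C receives 2.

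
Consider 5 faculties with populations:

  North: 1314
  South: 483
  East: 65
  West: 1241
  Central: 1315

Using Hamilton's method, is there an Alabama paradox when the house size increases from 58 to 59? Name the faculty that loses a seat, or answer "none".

At 58 seats: North 17, South 7, East 1, West 16, Central 17.
At 59 seats: North 17, South 6, East 1, West 17, Central 18.
South drops from 7 to 6.

South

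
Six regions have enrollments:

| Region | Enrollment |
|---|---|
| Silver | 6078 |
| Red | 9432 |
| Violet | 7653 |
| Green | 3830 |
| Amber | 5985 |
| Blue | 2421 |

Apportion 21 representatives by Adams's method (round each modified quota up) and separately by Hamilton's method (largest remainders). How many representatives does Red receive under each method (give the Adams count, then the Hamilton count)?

Adams: Silver 4, Red 5, Violet 4, Green 2, Amber 4, Blue 2.
Hamilton: Silver 4, Red 6, Violet 4, Green 2, Amber 4, Blue 1.
Red gets 5 under Adams and 6 under Hamilton.

5 and 6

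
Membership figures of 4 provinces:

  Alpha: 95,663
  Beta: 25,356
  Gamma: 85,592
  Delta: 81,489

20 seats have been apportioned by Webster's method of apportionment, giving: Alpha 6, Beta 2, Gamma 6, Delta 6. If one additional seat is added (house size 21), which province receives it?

Priority for the next seat is population ÷ (current seats + 0.5).
Priorities: Alpha 14717.385, Beta 10142.400, Gamma 13168.000, Delta 12536.769.
Highest priority: Alpha.

Alpha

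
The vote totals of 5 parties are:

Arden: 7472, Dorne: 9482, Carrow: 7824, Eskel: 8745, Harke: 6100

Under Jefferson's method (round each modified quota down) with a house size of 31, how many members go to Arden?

6

Standard divisor 39623/31 ≈ 1278.161; standard quotas: Arden 5.846, Dorne 7.418, Carrow 6.121, Eskel 6.842, Harke 4.772.
Rounding down gives 5, 7, 6, 6, 4 = 28 seats, so the divisor must be adjusted.
With modified divisor 1200: modified quotas Arden 6.227, Dorne 7.902, Carrow 6.520, Eskel 7.287, Harke 5.083.
Rounding down: Arden 6, Dorne 7, Carrow 6, Eskel 7, Harke 5 (total 31).
Arden receives 6.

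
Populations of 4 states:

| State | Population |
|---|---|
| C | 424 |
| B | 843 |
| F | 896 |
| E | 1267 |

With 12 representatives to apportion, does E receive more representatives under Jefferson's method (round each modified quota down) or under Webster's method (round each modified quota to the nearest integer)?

Jefferson

Jefferson: C 1, B 3, F 3, E 5.
Webster: C 2, B 3, F 3, E 4.
E gets 5 under Jefferson and 4 under Webster.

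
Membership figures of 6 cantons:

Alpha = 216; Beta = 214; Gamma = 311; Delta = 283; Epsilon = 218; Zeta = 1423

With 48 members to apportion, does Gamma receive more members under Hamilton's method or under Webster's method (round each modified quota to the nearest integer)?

Hamilton: Alpha 4, Beta 4, Gamma 5, Delta 5, Epsilon 4, Zeta 26.
Webster: Alpha 4, Beta 4, Gamma 6, Delta 5, Epsilon 4, Zeta 25.
Gamma gets 5 under Hamilton and 6 under Webster.

Webster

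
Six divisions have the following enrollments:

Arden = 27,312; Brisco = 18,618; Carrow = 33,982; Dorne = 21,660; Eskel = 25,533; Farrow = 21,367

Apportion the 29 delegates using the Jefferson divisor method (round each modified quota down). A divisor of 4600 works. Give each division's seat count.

Arden=5, Brisco=4, Carrow=7, Dorne=4, Eskel=5, Farrow=4

With modified divisor 4600: modified quotas Arden 5.937, Brisco 4.047, Carrow 7.387, Dorne 4.709, Eskel 5.551, Farrow 4.645.
Rounding down: Arden 5, Brisco 4, Carrow 7, Dorne 4, Eskel 5, Farrow 4 (total 29).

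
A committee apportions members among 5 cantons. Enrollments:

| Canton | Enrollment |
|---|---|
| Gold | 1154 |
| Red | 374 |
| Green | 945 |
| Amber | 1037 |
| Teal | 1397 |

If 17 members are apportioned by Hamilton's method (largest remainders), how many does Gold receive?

4

Standard divisor: 4907 ÷ 17 ≈ 288.647.
Standard quotas: Gold 3.998, Red 1.296, Green 3.274, Amber 3.593, Teal 4.840.
Lower quotas: Gold 3, Red 1, Green 3, Amber 3, Teal 4 (sum 14, leaving 3 seats).
Remainders in descending order: Gold 0.998, Teal 0.840, Amber 0.593, Red 0.296, Green 0.274.
The surplus seats go to Gold, Teal, Amber.
Gold receives 4.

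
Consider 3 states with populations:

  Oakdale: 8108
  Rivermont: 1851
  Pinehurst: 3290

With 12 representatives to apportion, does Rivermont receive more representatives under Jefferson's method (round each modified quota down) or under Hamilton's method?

Jefferson: Oakdale 8, Rivermont 1, Pinehurst 3.
Hamilton: Oakdale 7, Rivermont 2, Pinehurst 3.
Rivermont gets 1 under Jefferson and 2 under Hamilton.

Hamilton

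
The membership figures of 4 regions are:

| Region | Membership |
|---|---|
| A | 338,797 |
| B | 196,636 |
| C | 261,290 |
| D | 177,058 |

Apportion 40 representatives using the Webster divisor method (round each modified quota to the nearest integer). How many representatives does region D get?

Standard divisor 973781/40 ≈ 24344.525; standard quotas: A 13.917, B 8.077, C 10.733, D 7.273.
Rounding to the nearest integer gives A 14, B 8, C 11, D 7 — total 40, matching the house size, so no adjustment is needed.
D receives 7.

7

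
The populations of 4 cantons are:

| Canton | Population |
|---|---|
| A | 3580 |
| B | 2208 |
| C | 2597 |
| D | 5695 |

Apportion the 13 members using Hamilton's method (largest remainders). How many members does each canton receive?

The standard divisor is 14080/13 ≈ 1083.077.
Standard quotas: A 3.3054, B 2.0386, C 2.3978, D 5.2582.
Lower quotas: A 3, B 2, C 2, D 5 (sum 12, leaving 1 seat).
Remainders in descending order: C 0.3978, A 0.3054, D 0.2582, B 0.0386.
The surplus seat goes to C.

A 3; B 2; C 3; D 5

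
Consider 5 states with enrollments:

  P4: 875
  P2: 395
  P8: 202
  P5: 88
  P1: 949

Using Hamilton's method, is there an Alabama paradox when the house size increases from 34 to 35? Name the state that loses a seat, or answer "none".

At 34 seats: P4 12, P2 5, P8 3, P5 1, P1 13.
At 35 seats: P4 12, P2 6, P8 3, P5 1, P1 13.
No state's allocation decreased.

none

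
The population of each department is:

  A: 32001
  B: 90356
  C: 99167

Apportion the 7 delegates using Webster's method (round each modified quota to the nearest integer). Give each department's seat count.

Standard divisor 221524/7 ≈ 31646.286; standard quotas: A 1.011, B 2.855, C 3.134.
Rounding to the nearest integer gives A 1, B 3, C 3 — total 7, matching the house size, so no adjustment is needed.

A 1; B 3; C 3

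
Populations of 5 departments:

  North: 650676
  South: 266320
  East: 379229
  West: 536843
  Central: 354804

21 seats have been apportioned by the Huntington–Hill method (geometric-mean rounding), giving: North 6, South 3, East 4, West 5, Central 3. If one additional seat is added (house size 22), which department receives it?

Central

Priority for the next seat is population ÷ (√(s·(s+1))).
Priorities: North 100401.487, South 76879.962, East 84798.182, West 98013.674, Central 102423.092.
Highest priority: Central.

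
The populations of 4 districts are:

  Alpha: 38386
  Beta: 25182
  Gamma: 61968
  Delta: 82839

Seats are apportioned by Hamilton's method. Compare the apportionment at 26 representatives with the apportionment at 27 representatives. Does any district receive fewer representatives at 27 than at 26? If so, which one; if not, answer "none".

none

At 26 seats: Alpha 5, Beta 3, Gamma 8, Delta 10.
At 27 seats: Alpha 5, Beta 3, Gamma 8, Delta 11.
No district's allocation decreased.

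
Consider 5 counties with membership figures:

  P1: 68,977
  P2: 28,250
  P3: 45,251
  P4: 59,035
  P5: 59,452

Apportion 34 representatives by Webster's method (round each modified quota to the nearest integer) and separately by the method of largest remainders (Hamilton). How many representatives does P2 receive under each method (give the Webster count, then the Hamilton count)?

Webster: P1 9, P2 4, P3 6, P4 7, P5 8.
Hamilton: P1 9, P2 3, P3 6, P4 8, P5 8.
P2 gets 4 under Webster and 3 under Hamilton.

4 and 3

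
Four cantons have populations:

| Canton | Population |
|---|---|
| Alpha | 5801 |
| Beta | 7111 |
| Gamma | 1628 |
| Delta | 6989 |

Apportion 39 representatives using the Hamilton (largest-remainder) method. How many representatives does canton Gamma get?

The standard divisor is 21529/39 ≈ 552.026.
Standard quotas: Alpha 10.5086, Beta 12.8816, Gamma 2.9491, Delta 12.6606.
Lower quotas: Alpha 10, Beta 12, Gamma 2, Delta 12 (sum 36, leaving 3 seats).
Remainders in descending order: Gamma 0.9491, Beta 0.8816, Delta 0.6606, Alpha 0.5086.
Largest remainders: Gamma, Beta, Delta receive the extra seats.
Gamma receives 3.

3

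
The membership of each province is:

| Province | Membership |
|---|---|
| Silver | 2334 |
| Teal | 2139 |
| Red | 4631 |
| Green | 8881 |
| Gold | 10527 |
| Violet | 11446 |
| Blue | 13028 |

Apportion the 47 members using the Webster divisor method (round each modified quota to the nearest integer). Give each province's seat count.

Standard divisor 52986/47 ≈ 1127.362; standard quotas: Silver 2.070, Teal 1.897, Red 4.108, Green 7.878, Gold 9.338, Violet 10.153, Blue 11.556.
Rounding to the nearest integer gives Silver 2, Teal 2, Red 4, Green 8, Gold 9, Violet 10, Blue 12 — total 47, matching the house size, so no adjustment is needed.

Silver 2, Teal 2, Red 4, Green 8, Gold 9, Violet 10, Blue 12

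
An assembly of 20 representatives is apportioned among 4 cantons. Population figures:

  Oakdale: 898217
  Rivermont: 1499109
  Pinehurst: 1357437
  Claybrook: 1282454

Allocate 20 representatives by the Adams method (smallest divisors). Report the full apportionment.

Oakdale: 4; Rivermont: 6; Pinehurst: 5; Claybrook: 5

Standard divisor 5037217/20 ≈ 251860.85; standard quotas: Oakdale 3.566, Rivermont 5.952, Pinehurst 5.390, Claybrook 5.092.
Rounding up gives 4, 6, 6, 6 = 22 seats, so the divisor must be adjusted.
With modified divisor 285400: modified quotas Oakdale 3.147, Rivermont 5.253, Pinehurst 4.756, Claybrook 4.494.
Rounding up: Oakdale 4, Rivermont 6, Pinehurst 5, Claybrook 5 (total 20).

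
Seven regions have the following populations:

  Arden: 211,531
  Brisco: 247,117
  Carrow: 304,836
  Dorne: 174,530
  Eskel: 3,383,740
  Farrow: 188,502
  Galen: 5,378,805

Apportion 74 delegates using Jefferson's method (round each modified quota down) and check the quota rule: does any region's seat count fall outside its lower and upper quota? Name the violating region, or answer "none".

Galen

Standard quotas: Arden 1.583, Brisco 1.849, Carrow 2.281, Dorne 1.306, Eskel 25.321, Farrow 1.411, Galen 40.250.
Jefferson allocation: Arden 1, Brisco 1, Carrow 2, Dorne 1, Eskel 26, Farrow 1, Galen 42.
Galen has quota 40.250 (lower 40, upper 41) but receives 42 — outside the quota interval.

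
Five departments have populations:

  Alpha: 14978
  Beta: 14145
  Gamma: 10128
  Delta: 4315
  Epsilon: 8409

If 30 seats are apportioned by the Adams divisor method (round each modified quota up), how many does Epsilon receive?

Standard divisor 51975/30 ≈ 1732.5; standard quotas: Alpha 8.645, Beta 8.165, Gamma 5.846, Delta 2.491, Epsilon 4.854.
Rounding up gives 9, 9, 6, 3, 5 = 32 seats, so the divisor must be adjusted.
With modified divisor 1900: modified quotas Alpha 7.883, Beta 7.445, Gamma 5.331, Delta 2.271, Epsilon 4.426.
Rounding up: Alpha 8, Beta 8, Gamma 6, Delta 3, Epsilon 5 (total 30).
Epsilon receives 5.

5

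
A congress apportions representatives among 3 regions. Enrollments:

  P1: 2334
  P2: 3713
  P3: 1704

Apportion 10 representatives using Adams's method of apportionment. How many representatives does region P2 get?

5

Standard divisor 7751/10 ≈ 775.1; standard quotas: P1 3.011, P2 4.790, P3 2.198.
Rounding up gives 4, 5, 3 = 12 seats, so the divisor must be adjusted.
With modified divisor 900: modified quotas P1 2.593, P2 4.126, P3 1.893.
Rounding up: P1 3, P2 5, P3 2 (total 10).
P2 receives 5.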